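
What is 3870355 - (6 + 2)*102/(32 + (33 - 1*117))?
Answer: 50314819/13 ≈ 3.8704e+6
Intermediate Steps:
3870355 - (6 + 2)*102/(32 + (33 - 1*117)) = 3870355 - 8*102/(32 + (33 - 117)) = 3870355 - 816/(32 - 84) = 3870355 - 816/(-52) = 3870355 - 816*(-1)/52 = 3870355 - 1*(-204/13) = 3870355 + 204/13 = 50314819/13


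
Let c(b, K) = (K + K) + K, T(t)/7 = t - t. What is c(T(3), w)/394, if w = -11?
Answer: -33/394 ≈ -0.083756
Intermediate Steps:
T(t) = 0 (T(t) = 7*(t - t) = 7*0 = 0)
c(b, K) = 3*K (c(b, K) = 2*K + K = 3*K)
c(T(3), w)/394 = (3*(-11))/394 = -33*1/394 = -33/394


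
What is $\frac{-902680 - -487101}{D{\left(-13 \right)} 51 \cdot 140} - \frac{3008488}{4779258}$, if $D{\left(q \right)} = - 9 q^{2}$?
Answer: $- \frac{5114306651723}{8650409187420} \approx -0.59122$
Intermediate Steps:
$\frac{-902680 - -487101}{D{\left(-13 \right)} 51 \cdot 140} - \frac{3008488}{4779258} = \frac{-902680 - -487101}{- 9 \left(-13\right)^{2} \cdot 51 \cdot 140} - \frac{3008488}{4779258} = \frac{-902680 + 487101}{\left(-9\right) 169 \cdot 51 \cdot 140} - \frac{1504244}{2389629} = - \frac{415579}{\left(-1521\right) 51 \cdot 140} - \frac{1504244}{2389629} = - \frac{415579}{\left(-77571\right) 140} - \frac{1504244}{2389629} = - \frac{415579}{-10859940} - \frac{1504244}{2389629} = \left(-415579\right) \left(- \frac{1}{10859940}\right) - \frac{1504244}{2389629} = \frac{415579}{10859940} - \frac{1504244}{2389629} = - \frac{5114306651723}{8650409187420}$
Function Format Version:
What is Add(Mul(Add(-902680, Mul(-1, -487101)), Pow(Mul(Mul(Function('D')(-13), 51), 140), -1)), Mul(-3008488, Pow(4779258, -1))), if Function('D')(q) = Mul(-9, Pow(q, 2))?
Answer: Rational(-5114306651723, 8650409187420) ≈ -0.59122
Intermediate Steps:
Add(Mul(Add(-902680, Mul(-1, -487101)), Pow(Mul(Mul(Function('D')(-13), 51), 140), -1)), Mul(-3008488, Pow(4779258, -1))) = Add(Mul(Add(-902680, Mul(-1, -487101)), Pow(Mul(Mul(Mul(-9, Pow(-13, 2)), 51), 140), -1)), Mul(-3008488, Pow(4779258, -1))) = Add(Mul(Add(-902680, 487101), Pow(Mul(Mul(Mul(-9, 169), 51), 140), -1)), Mul(-3008488, Rational(1, 4779258))) = Add(Mul(-415579, Pow(Mul(Mul(-1521, 51), 140), -1)), Rational(-1504244, 2389629)) = Add(Mul(-415579, Pow(Mul(-77571, 140), -1)), Rational(-1504244, 2389629)) = Add(Mul(-415579, Pow(-10859940, -1)), Rational(-1504244, 2389629)) = Add(Mul(-415579, Rational(-1, 10859940)), Rational(-1504244, 2389629)) = Add(Rational(415579, 10859940), Rational(-1504244, 2389629)) = Rational(-5114306651723, 8650409187420)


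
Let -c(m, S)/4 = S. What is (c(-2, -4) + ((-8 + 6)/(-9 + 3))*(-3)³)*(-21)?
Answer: -147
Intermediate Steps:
c(m, S) = -4*S
(c(-2, -4) + ((-8 + 6)/(-9 + 3))*(-3)³)*(-21) = (-4*(-4) + ((-8 + 6)/(-9 + 3))*(-3)³)*(-21) = (16 - 2/(-6)*(-27))*(-21) = (16 - 2*(-⅙)*(-27))*(-21) = (16 + (⅓)*(-27))*(-21) = (16 - 9)*(-21) = 7*(-21) = -147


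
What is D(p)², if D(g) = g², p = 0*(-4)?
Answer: 0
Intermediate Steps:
p = 0
D(p)² = (0²)² = 0² = 0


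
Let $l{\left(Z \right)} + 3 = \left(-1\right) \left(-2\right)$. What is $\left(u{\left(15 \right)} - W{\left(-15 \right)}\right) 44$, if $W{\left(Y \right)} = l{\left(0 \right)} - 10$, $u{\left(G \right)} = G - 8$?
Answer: $792$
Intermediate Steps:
$l{\left(Z \right)} = -1$ ($l{\left(Z \right)} = -3 - -2 = -3 + 2 = -1$)
$u{\left(G \right)} = -8 + G$
$W{\left(Y \right)} = -11$ ($W{\left(Y \right)} = -1 - 10 = -11$)
$\left(u{\left(15 \right)} - W{\left(-15 \right)}\right) 44 = \left(\left(-8 + 15\right) - -11\right) 44 = \left(7 + 11\right) 44 = 18 \cdot 44 = 792$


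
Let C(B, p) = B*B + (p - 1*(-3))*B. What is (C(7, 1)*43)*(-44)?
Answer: -145684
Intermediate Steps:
C(B, p) = B**2 + B*(3 + p) (C(B, p) = B**2 + (p + 3)*B = B**2 + (3 + p)*B = B**2 + B*(3 + p))
(C(7, 1)*43)*(-44) = ((7*(3 + 7 + 1))*43)*(-44) = ((7*11)*43)*(-44) = (77*43)*(-44) = 3311*(-44) = -145684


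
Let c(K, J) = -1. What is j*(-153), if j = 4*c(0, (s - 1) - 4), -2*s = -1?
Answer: 612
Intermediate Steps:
s = ½ (s = -½*(-1) = ½ ≈ 0.50000)
j = -4 (j = 4*(-1) = -4)
j*(-153) = -4*(-153) = 612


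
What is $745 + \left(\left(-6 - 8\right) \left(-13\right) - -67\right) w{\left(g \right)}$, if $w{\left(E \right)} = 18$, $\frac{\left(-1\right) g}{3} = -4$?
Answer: $5227$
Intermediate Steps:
$g = 12$ ($g = \left(-3\right) \left(-4\right) = 12$)
$745 + \left(\left(-6 - 8\right) \left(-13\right) - -67\right) w{\left(g \right)} = 745 + \left(\left(-6 - 8\right) \left(-13\right) - -67\right) 18 = 745 + \left(\left(-14\right) \left(-13\right) + 67\right) 18 = 745 + \left(182 + 67\right) 18 = 745 + 249 \cdot 18 = 745 + 4482 = 5227$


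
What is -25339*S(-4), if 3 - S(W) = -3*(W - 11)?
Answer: 1064238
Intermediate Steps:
S(W) = -30 + 3*W (S(W) = 3 - (-3)*(W - 11) = 3 - (-3)*(-11 + W) = 3 - (33 - 3*W) = 3 + (-33 + 3*W) = -30 + 3*W)
-25339*S(-4) = -25339*(-30 + 3*(-4)) = -25339*(-30 - 12) = -25339*(-42) = 1064238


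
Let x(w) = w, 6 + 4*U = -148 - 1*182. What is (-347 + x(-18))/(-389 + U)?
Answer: 365/473 ≈ 0.77167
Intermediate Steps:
U = -84 (U = -3/2 + (-148 - 1*182)/4 = -3/2 + (-148 - 182)/4 = -3/2 + (1/4)*(-330) = -3/2 - 165/2 = -84)
(-347 + x(-18))/(-389 + U) = (-347 - 18)/(-389 - 84) = -365/(-473) = -365*(-1/473) = 365/473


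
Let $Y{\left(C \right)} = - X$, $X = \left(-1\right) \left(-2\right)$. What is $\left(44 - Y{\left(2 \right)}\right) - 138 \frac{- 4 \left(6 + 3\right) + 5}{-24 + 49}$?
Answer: $\frac{5428}{25} \approx 217.12$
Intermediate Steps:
$X = 2$
$Y{\left(C \right)} = -2$ ($Y{\left(C \right)} = \left(-1\right) 2 = -2$)
$\left(44 - Y{\left(2 \right)}\right) - 138 \frac{- 4 \left(6 + 3\right) + 5}{-24 + 49} = \left(44 - -2\right) - 138 \frac{- 4 \left(6 + 3\right) + 5}{-24 + 49} = \left(44 + 2\right) - 138 \frac{\left(-4\right) 9 + 5}{25} = 46 - 138 \left(-36 + 5\right) \frac{1}{25} = 46 - 138 \left(\left(-31\right) \frac{1}{25}\right) = 46 - - \frac{4278}{25} = 46 + \frac{4278}{25} = \frac{5428}{25}$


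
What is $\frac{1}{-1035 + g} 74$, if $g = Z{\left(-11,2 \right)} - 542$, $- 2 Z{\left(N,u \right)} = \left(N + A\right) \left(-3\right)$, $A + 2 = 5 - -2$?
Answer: $- \frac{37}{793} \approx -0.046658$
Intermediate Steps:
$A = 5$ ($A = -2 + \left(5 - -2\right) = -2 + \left(5 + 2\right) = -2 + 7 = 5$)
$Z{\left(N,u \right)} = \frac{15}{2} + \frac{3 N}{2}$ ($Z{\left(N,u \right)} = - \frac{\left(N + 5\right) \left(-3\right)}{2} = - \frac{\left(5 + N\right) \left(-3\right)}{2} = - \frac{-15 - 3 N}{2} = \frac{15}{2} + \frac{3 N}{2}$)
$g = -551$ ($g = \left(\frac{15}{2} + \frac{3}{2} \left(-11\right)\right) - 542 = \left(\frac{15}{2} - \frac{33}{2}\right) - 542 = -9 - 542 = -551$)
$\frac{1}{-1035 + g} 74 = \frac{1}{-1035 - 551} \cdot 74 = \frac{1}{-1586} \cdot 74 = \left(- \frac{1}{1586}\right) 74 = - \frac{37}{793}$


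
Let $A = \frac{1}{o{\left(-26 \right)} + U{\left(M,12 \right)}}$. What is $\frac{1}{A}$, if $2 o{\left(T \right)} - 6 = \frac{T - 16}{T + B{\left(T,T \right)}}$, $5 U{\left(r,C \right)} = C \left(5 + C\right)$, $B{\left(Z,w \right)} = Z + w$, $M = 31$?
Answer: $\frac{5729}{130} \approx 44.069$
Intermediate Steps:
$U{\left(r,C \right)} = \frac{C \left(5 + C\right)}{5}$
$o{\left(T \right)} = 3 + \frac{-16 + T}{6 T}$ ($o{\left(T \right)} = 3 + \frac{\left(T - 16\right) \frac{1}{T + \left(T + T\right)}}{2} = 3 + \frac{\left(-16 + T\right) \frac{1}{T + 2 T}}{2} = 3 + \frac{\left(-16 + T\right) \frac{1}{3 T}}{2} = 3 + \frac{\frac{1}{3} \frac{1}{T} \left(-16 + T\right)}{2} = 3 + \frac{-16 + T}{6 T}$)
$A = \frac{130}{5729}$ ($A = \frac{1}{\frac{-16 + 19 \left(-26\right)}{6 \left(-26\right)} + \frac{1}{5} \cdot 12 \left(5 + 12\right)} = \frac{1}{\frac{1}{6} \left(- \frac{1}{26}\right) \left(-16 - 494\right) + \frac{1}{5} \cdot 12 \cdot 17} = \frac{1}{\frac{1}{6} \left(- \frac{1}{26}\right) \left(-510\right) + \frac{204}{5}} = \frac{1}{\frac{85}{26} + \frac{204}{5}} = \frac{1}{\frac{5729}{130}} = \frac{130}{5729} \approx 0.022692$)
$\frac{1}{A} = \frac{1}{\frac{130}{5729}} = \frac{5729}{130}$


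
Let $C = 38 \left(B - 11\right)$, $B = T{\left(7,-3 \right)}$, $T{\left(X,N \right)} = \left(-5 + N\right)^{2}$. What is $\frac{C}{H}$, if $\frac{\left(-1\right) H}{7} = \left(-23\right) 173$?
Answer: $\frac{2014}{27853} \approx 0.072308$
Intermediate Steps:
$B = 64$ ($B = \left(-5 - 3\right)^{2} = \left(-8\right)^{2} = 64$)
$H = 27853$ ($H = - 7 \left(\left(-23\right) 173\right) = \left(-7\right) \left(-3979\right) = 27853$)
$C = 2014$ ($C = 38 \left(64 - 11\right) = 38 \cdot 53 = 2014$)
$\frac{C}{H} = \frac{2014}{27853}$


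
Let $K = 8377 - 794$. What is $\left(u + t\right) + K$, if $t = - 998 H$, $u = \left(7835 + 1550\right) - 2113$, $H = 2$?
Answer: $12859$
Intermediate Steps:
$K = 7583$
$u = 7272$ ($u = 9385 - 2113 = 7272$)
$t = -1996$ ($t = \left(-998\right) 2 = -1996$)
$\left(u + t\right) + K = \left(7272 - 1996\right) + 7583 = 5276 + 7583 = 12859$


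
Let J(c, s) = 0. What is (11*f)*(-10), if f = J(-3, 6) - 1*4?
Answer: 440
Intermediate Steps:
f = -4 (f = 0 - 1*4 = 0 - 4 = -4)
(11*f)*(-10) = (11*(-4))*(-10) = -44*(-10) = 440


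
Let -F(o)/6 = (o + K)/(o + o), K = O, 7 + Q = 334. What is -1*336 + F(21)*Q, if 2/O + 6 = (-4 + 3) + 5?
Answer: -8892/7 ≈ -1270.3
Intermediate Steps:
Q = 327 (Q = -7 + 334 = 327)
O = -1 (O = 2/(-6 + ((-4 + 3) + 5)) = 2/(-6 + (-1 + 5)) = 2/(-6 + 4) = 2/(-2) = 2*(-½) = -1)
K = -1
F(o) = -3*(-1 + o)/o (F(o) = -6*(o - 1)/(o + o) = -6*(-1 + o)/(2*o) = -6*(-1 + o)*1/(2*o) = -3*(-1 + o)/o)
-1*336 + F(21)*Q = -1*336 + (-3 + 3/21)*327 = -336 + (-3 + 3*(1/21))*327 = -336 + (-3 + ⅐)*327 = -336 - 20/7*327 = -336 - 6540/7 = -8892/7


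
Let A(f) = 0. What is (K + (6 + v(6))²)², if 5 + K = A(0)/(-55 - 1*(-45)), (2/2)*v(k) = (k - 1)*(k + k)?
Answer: 18931201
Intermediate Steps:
v(k) = 2*k*(-1 + k) (v(k) = (k - 1)*(k + k) = (-1 + k)*(2*k) = 2*k*(-1 + k))
K = -5 (K = -5 + 0/(-55 - 1*(-45)) = -5 + 0/(-55 + 45) = -5 + 0/(-10) = -5 + 0*(-⅒) = -5 + 0 = -5)
(K + (6 + v(6))²)² = (-5 + (6 + 2*6*(-1 + 6))²)² = (-5 + (6 + 2*6*5)²)² = (-5 + (6 + 60)²)² = (-5 + 66²)² = (-5 + 4356)² = 4351² = 18931201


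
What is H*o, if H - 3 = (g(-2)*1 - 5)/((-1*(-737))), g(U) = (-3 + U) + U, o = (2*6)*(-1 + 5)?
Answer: 105552/737 ≈ 143.22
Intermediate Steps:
o = 48 (o = 12*4 = 48)
g(U) = -3 + 2*U
H = 2199/737 (H = 3 + ((-3 + 2*(-2))*1 - 5)/((-1*(-737))) = 3 + ((-3 - 4)*1 - 5)/737 = 3 + (-7*1 - 5)*(1/737) = 3 + (-7 - 5)*(1/737) = 3 - 12*1/737 = 3 - 12/737 = 2199/737 ≈ 2.9837)
H*o = (2199/737)*48 = 105552/737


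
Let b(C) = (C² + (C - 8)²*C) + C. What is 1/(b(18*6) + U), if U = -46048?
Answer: 1/1045724 ≈ 9.5628e-7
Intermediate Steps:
b(C) = C + C² + C*(-8 + C)² (b(C) = (C² + (-8 + C)²*C) + C = (C² + C*(-8 + C)²) + C = C + C² + C*(-8 + C)²)
1/(b(18*6) + U) = 1/((18*6)*(1 + 18*6 + (-8 + 18*6)²) - 46048) = 1/(108*(1 + 108 + (-8 + 108)²) - 46048) = 1/(108*(1 + 108 + 100²) - 46048) = 1/(108*(1 + 108 + 10000) - 46048) = 1/(108*10109 - 46048) = 1/(1091772 - 46048) = 1/1045724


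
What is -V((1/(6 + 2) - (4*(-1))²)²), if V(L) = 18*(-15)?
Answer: 270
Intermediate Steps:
V(L) = -270
-V((1/(6 + 2) - (4*(-1))²)²) = -1*(-270) = 270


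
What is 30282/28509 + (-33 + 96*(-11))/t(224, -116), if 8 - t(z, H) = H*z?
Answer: 28001609/27444664 ≈ 1.0203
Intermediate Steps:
t(z, H) = 8 - H*z
30282/28509 + (-33 + 96*(-11))/t(224, -116) = 30282/28509 + (-33 + 96*(-11))/(8 - 1*(-116)*224) = 30282*(1/28509) + (-33 - 1056)/(8 + 25984) = 10094/9503 - 1089/25992 = 10094/9503 - 1089*1/25992 = 10094/9503 - 121/2888 = 28001609/27444664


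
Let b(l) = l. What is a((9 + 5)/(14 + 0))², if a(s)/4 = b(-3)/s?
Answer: 144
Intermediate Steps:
a(s) = -12/s (a(s) = 4*(-3/s) = -12/s)
a((9 + 5)/(14 + 0))² = (-12*(14 + 0)/(9 + 5))² = (-12/1)² = (-12*1)² = (-12)² = 144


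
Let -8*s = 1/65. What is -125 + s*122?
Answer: -32561/260 ≈ -125.23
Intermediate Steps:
s = -1/520 (s = -1/8/65 = -1/8*1/65 = -1/520 ≈ -0.0019231)
-125 + s*122 = -125 - 1/520*122 = -125 - 61/260 = -32561/260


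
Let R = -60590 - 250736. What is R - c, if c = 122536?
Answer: -433862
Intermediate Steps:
R = -311326
R - c = -311326 - 1*122536 = -311326 - 122536 = -433862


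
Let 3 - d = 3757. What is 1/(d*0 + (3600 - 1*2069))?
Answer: 1/1531 ≈ 0.00065317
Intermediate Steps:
d = -3754 (d = 3 - 1*3757 = 3 - 3757 = -3754)
1/(d*0 + (3600 - 1*2069)) = 1/(-3754*0 + (3600 - 1*2069)) = 1/(0 + (3600 - 2069)) = 1/(0 + 1531) = 1/1531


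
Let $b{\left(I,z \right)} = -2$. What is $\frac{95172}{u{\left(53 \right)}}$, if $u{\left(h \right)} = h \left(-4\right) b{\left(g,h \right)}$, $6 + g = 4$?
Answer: $\frac{23793}{106} \approx 224.46$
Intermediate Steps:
$g = -2$ ($g = -6 + 4 = -2$)
$u{\left(h \right)} = 8 h$ ($u{\left(h \right)} = h \left(-4\right) \left(-2\right) = - 4 h \left(-2\right) = 8 h$)
$\frac{95172}{u{\left(53 \right)}} = \frac{95172}{8 \cdot 53} = \frac{95172}{424} = 95172 \cdot \frac{1}{424} = \frac{23793}{106}$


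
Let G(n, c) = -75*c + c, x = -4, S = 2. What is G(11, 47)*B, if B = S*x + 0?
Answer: 27824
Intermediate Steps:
G(n, c) = -74*c
B = -8 (B = 2*(-4) + 0 = -8 + 0 = -8)
G(11, 47)*B = -74*47*(-8) = -3478*(-8) = 27824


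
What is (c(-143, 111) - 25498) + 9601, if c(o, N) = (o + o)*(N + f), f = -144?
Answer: -6459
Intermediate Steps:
c(o, N) = 2*o*(-144 + N) (c(o, N) = (o + o)*(N - 144) = (2*o)*(-144 + N) = 2*o*(-144 + N))
(c(-143, 111) - 25498) + 9601 = (2*(-143)*(-144 + 111) - 25498) + 9601 = (2*(-143)*(-33) - 25498) + 9601 = (9438 - 25498) + 9601 = -16060 + 9601 = -6459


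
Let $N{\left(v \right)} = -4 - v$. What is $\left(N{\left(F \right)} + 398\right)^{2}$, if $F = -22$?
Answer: $173056$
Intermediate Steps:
$\left(N{\left(F \right)} + 398\right)^{2} = \left(\left(-4 - -22\right) + 398\right)^{2} = \left(\left(-4 + 22\right) + 398\right)^{2} = \left(18 + 398\right)^{2} = 416^{2} = 173056$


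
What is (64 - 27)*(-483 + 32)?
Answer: -16687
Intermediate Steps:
(64 - 27)*(-483 + 32) = 37*(-451) = -16687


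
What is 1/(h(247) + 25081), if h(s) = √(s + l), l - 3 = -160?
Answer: 25081/629056471 - 3*√10/629056471 ≈ 3.9856e-5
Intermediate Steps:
l = -157 (l = 3 - 160 = -157)
h(s) = √(-157 + s) (h(s) = √(s - 157) = √(-157 + s))
1/(h(247) + 25081) = 1/(√(-157 + 247) + 25081) = 1/(√90 + 25081) = 1/(3*√10 + 25081) = 1/(25081 + 3*√10)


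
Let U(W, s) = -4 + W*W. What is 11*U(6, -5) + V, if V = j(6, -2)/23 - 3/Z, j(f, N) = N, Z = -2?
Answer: 16257/46 ≈ 353.41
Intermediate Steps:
U(W, s) = -4 + W²
V = 65/46 (V = -2/23 - 3/(-2) = -2*1/23 - 3*(-½) = -2/23 + 3/2 = 65/46 ≈ 1.4130)
11*U(6, -5) + V = 11*(-4 + 6²) + 65/46 = 11*(-4 + 36) + 65/46 = 11*32 + 65/46 = 352 + 65/46 = 16257/46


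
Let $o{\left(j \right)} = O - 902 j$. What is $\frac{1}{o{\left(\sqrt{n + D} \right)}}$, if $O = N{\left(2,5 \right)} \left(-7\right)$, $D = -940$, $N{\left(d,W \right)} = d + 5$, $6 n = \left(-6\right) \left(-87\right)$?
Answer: $\frac{i}{- 49 i + 902 \sqrt{853}} \approx -7.0605 \cdot 10^{-8} + 3.7959 \cdot 10^{-5} i$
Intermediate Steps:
$n = 87$ ($n = \frac{\left(-6\right) \left(-87\right)}{6} = \frac{1}{6} \cdot 522 = 87$)
$N{\left(d,W \right)} = 5 + d$
$O = -49$ ($O = \left(5 + 2\right) \left(-7\right) = 7 \left(-7\right) = -49$)
$o{\left(j \right)} = -49 - 902 j$
$\frac{1}{o{\left(\sqrt{n + D} \right)}} = \frac{1}{-49 - 902 \sqrt{87 - 940}} = \frac{1}{-49 - 902 \sqrt{-853}} = \frac{1}{-49 - 902 i \sqrt{853}}$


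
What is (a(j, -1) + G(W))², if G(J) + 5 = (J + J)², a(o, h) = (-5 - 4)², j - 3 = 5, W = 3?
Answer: 12544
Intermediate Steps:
j = 8 (j = 3 + 5 = 8)
a(o, h) = 81 (a(o, h) = (-9)² = 81)
G(J) = -5 + 4*J² (G(J) = -5 + (J + J)² = -5 + (2*J)² = -5 + 4*J²)
(a(j, -1) + G(W))² = (81 + (-5 + 4*3²))² = (81 + (-5 + 4*9))² = (81 + (-5 + 36))² = (81 + 31)² = 112² = 12544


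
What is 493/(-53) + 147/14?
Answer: 127/106 ≈ 1.1981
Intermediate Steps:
493/(-53) + 147/14 = 493*(-1/53) + 147*(1/14) = -493/53 + 21/2 = 127/106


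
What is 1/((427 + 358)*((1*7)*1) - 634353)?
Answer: -1/628858 ≈ -1.5902e-6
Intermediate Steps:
1/((427 + 358)*((1*7)*1) - 634353) = 1/(785*(7*1) - 634353) = 1/(785*7 - 634353) = 1/(5495 - 634353) = 1/(-628858) = -1/628858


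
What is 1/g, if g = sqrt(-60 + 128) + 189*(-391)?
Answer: -4347/321238949 - 2*sqrt(17)/5461062133 ≈ -1.3533e-5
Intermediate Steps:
g = -73899 + 2*sqrt(17) (g = sqrt(68) - 73899 = 2*sqrt(17) - 73899 = -73899 + 2*sqrt(17) ≈ -73891.)
1/g = 1/(-73899 + 2*sqrt(17))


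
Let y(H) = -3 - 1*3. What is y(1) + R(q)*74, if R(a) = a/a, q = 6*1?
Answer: 68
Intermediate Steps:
q = 6
R(a) = 1
y(H) = -6 (y(H) = -3 - 3 = -6)
y(1) + R(q)*74 = -6 + 1*74 = -6 + 74 = 68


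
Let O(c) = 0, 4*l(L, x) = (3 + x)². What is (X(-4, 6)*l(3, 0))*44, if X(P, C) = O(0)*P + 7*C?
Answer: 4158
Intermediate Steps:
l(L, x) = (3 + x)²/4
X(P, C) = 7*C (X(P, C) = 0*P + 7*C = 0 + 7*C = 7*C)
(X(-4, 6)*l(3, 0))*44 = ((7*6)*((3 + 0)²/4))*44 = (42*((¼)*3²))*44 = (42*((¼)*9))*44 = (42*(9/4))*44 = (189/2)*44 = 4158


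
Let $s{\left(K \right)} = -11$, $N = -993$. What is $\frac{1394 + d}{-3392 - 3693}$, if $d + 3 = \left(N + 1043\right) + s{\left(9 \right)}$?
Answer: $- \frac{22}{109} \approx -0.20183$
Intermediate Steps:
$d = 36$ ($d = -3 + \left(\left(-993 + 1043\right) - 11\right) = -3 + \left(50 - 11\right) = -3 + 39 = 36$)
$\frac{1394 + d}{-3392 - 3693} = \frac{1394 + 36}{-3392 - 3693} = \frac{1430}{-7085} = 1430 \left(- \frac{1}{7085}\right) = - \frac{22}{109}$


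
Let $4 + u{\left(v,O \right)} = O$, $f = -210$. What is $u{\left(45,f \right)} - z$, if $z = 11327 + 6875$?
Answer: $-18416$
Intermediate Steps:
$u{\left(v,O \right)} = -4 + O$
$z = 18202$
$u{\left(45,f \right)} - z = \left(-4 - 210\right) - 18202 = -214 - 18202 = -18416$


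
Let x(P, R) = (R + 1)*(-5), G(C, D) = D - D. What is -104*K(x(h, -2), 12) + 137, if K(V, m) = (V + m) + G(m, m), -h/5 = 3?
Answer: -1631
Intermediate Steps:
h = -15 (h = -5*3 = -15)
G(C, D) = 0
x(P, R) = -5 - 5*R (x(P, R) = (1 + R)*(-5) = -5 - 5*R)
K(V, m) = V + m (K(V, m) = (V + m) + 0 = V + m)
-104*K(x(h, -2), 12) + 137 = -104*((-5 - 5*(-2)) + 12) + 137 = -104*((-5 + 10) + 12) + 137 = -104*(5 + 12) + 137 = -104*17 + 137 = -1768 + 137 = -1631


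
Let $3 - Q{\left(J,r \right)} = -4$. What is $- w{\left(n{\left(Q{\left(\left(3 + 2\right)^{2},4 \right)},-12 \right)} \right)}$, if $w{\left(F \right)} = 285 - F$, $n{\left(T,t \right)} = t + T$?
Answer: $-290$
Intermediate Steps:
$Q{\left(J,r \right)} = 7$ ($Q{\left(J,r \right)} = 3 - -4 = 3 + 4 = 7$)
$n{\left(T,t \right)} = T + t$
$- w{\left(n{\left(Q{\left(\left(3 + 2\right)^{2},4 \right)},-12 \right)} \right)} = - (285 - \left(7 - 12\right)) = - (285 - -5) = - (285 + 5) = \left(-1\right) 290 = -290$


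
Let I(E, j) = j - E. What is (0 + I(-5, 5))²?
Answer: 100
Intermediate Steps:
(0 + I(-5, 5))² = (0 + (5 - 1*(-5)))² = (0 + (5 + 5))² = (0 + 10)² = 10² = 100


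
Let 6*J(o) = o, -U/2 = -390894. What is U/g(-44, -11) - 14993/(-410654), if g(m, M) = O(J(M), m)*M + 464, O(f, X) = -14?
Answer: 53508939171/42297362 ≈ 1265.1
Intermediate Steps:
U = 781788 (U = -2*(-390894) = 781788)
J(o) = o/6
g(m, M) = 464 - 14*M (g(m, M) = -14*M + 464 = 464 - 14*M)
U/g(-44, -11) - 14993/(-410654) = 781788/(464 - 14*(-11)) - 14993/(-410654) = 781788/(464 + 154) - 14993*(-1/410654) = 781788/618 + 14993/410654 = 781788*(1/618) + 14993/410654 = 130298/103 + 14993/410654 = 53508939171/42297362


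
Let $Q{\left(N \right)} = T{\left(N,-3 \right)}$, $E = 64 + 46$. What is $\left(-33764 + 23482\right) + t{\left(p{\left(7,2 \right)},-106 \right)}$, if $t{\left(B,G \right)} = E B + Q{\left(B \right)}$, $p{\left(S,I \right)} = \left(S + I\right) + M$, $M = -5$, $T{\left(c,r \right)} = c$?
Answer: $-9838$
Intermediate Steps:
$E = 110$
$Q{\left(N \right)} = N$
$p{\left(S,I \right)} = -5 + I + S$ ($p{\left(S,I \right)} = \left(S + I\right) - 5 = \left(I + S\right) - 5 = -5 + I + S$)
$t{\left(B,G \right)} = 111 B$ ($t{\left(B,G \right)} = 110 B + B = 111 B$)
$\left(-33764 + 23482\right) + t{\left(p{\left(7,2 \right)},-106 \right)} = \left(-33764 + 23482\right) + 111 \left(-5 + 2 + 7\right) = -10282 + 111 \cdot 4 = -10282 + 444 = -9838$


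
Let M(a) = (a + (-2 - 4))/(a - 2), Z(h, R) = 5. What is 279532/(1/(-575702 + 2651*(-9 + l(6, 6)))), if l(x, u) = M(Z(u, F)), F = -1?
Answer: -503530495688/3 ≈ -1.6784e+11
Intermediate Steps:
M(a) = (-6 + a)/(-2 + a) (M(a) = (a - 6)/(-2 + a) = (-6 + a)/(-2 + a))
l(x, u) = -1/3 (l(x, u) = (-6 + 5)/(-2 + 5) = -1/3)
279532/(1/(-575702 + 2651*(-9 + l(6, 6)))) = 279532/(1/(-575702 + 2651*(-9 - 1/3))) = 279532/(1/(-575702 + 2651*(-28/3))) = 279532/(1/(-575702 - 74228/3)) = 279532/(1/(-1801334/3)) = 279532/(-3/1801334) = 279532*(-1801334/3) = -503530495688/3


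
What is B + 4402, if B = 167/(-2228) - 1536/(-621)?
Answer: 2031290959/461196 ≈ 4404.4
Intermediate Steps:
B = 1106167/461196 (B = 167*(-1/2228) - 1536*(-1/621) = -167/2228 + 512/207 = 1106167/461196 ≈ 2.3985)
B + 4402 = 1106167/461196 + 4402 = 2031290959/461196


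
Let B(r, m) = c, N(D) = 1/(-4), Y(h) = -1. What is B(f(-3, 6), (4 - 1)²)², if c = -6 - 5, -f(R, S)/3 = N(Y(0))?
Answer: 121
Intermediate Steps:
N(D) = -¼
f(R, S) = ¾ (f(R, S) = -3*(-¼) = ¾)
c = -11
B(r, m) = -11
B(f(-3, 6), (4 - 1)²)² = (-11)² = 121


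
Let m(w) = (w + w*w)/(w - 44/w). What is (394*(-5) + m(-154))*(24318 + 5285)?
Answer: -33816306181/538 ≈ -6.2856e+7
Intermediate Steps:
m(w) = (w + w²)/(w - 44/w)
(394*(-5) + m(-154))*(24318 + 5285) = (394*(-5) + (-154)²*(1 - 154)/(-44 + (-154)²))*(24318 + 5285) = (-1970 + 23716*(-153)/(-44 + 23716))*29603 = (-1970 + 23716*(-153)/23672)*29603 = (-1970 + 23716*(1/23672)*(-153))*29603 = (-1970 - 82467/538)*29603 = -1142327/538*29603 = -33816306181/538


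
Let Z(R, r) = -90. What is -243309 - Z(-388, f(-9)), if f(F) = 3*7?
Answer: -243219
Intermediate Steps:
f(F) = 21
-243309 - Z(-388, f(-9)) = -243309 - 1*(-90) = -243309 + 90 = -243219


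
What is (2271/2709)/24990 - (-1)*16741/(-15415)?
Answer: -75553046923/69570885510 ≈ -1.0860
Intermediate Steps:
(2271/2709)/24990 - (-1)*16741/(-15415) = (2271*(1/2709))*(1/24990) - 1*(-16741)*(-1/15415) = (757/903)*(1/24990) + 16741*(-1/15415) = 757/22565970 - 16741/15415 = -75553046923/69570885510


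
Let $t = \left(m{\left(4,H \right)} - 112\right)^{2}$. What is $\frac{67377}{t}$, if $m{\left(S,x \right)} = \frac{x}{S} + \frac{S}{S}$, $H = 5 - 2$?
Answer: $\frac{359344}{64827} \approx 5.5431$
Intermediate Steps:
$H = 3$
$m{\left(S,x \right)} = 1 + \frac{x}{S}$ ($m{\left(S,x \right)} = \frac{x}{S} + 1 = 1 + \frac{x}{S}$)
$t = \frac{194481}{16}$ ($t = \left(\frac{4 + 3}{4} - 112\right)^{2} = \left(\frac{1}{4} \cdot 7 - 112\right)^{2} = \left(\frac{7}{4} - 112\right)^{2} = \left(- \frac{441}{4}\right)^{2} = \frac{194481}{16} \approx 12155.0$)
$\frac{67377}{t} = \frac{67377}{\frac{194481}{16}} = 67377 \cdot \frac{16}{194481} = \frac{359344}{64827}$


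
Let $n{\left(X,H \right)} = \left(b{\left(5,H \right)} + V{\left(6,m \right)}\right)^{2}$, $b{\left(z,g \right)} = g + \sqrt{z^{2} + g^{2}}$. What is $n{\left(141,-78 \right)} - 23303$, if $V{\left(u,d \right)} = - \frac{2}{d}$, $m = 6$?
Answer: $- \frac{99521}{9} - \frac{470 \sqrt{6109}}{3} \approx -23303.0$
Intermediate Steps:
$b{\left(z,g \right)} = g + \sqrt{g^{2} + z^{2}}$
$n{\left(X,H \right)} = \left(- \frac{1}{3} + H + \sqrt{25 + H^{2}}\right)^{2}$ ($n{\left(X,H \right)} = \left(\left(H + \sqrt{H^{2} + 5^{2}}\right) - \frac{2}{6}\right)^{2} = \left(\left(H + \sqrt{H^{2} + 25}\right) - \frac{1}{3}\right)^{2} = \left(\left(H + \sqrt{25 + H^{2}}\right) - \frac{1}{3}\right)^{2} = \left(- \frac{1}{3} + H + \sqrt{25 + H^{2}}\right)^{2}$)
$n{\left(141,-78 \right)} - 23303 = \frac{\left(-1 + 3 \left(-78\right) + 3 \sqrt{25 + \left(-78\right)^{2}}\right)^{2}}{9} - 23303 = \frac{\left(-1 - 234 + 3 \sqrt{25 + 6084}\right)^{2}}{9} - 23303 = \frac{\left(-1 - 234 + 3 \sqrt{6109}\right)^{2}}{9} - 23303 = \frac{\left(-235 + 3 \sqrt{6109}\right)^{2}}{9} - 23303 = -23303 + \frac{\left(-235 + 3 \sqrt{6109}\right)^{2}}{9}$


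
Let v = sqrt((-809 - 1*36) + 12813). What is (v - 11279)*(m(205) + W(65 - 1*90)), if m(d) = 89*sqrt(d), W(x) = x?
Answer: (25 - 89*sqrt(205))*(11279 - 8*sqrt(187)) ≈ -1.3954e+7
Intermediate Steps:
v = 8*sqrt(187) (v = sqrt((-809 - 36) + 12813) = sqrt(-845 + 12813) = sqrt(11968) = 8*sqrt(187) ≈ 109.40)
(v - 11279)*(m(205) + W(65 - 1*90)) = (8*sqrt(187) - 11279)*(89*sqrt(205) + (65 - 1*90)) = (-11279 + 8*sqrt(187))*(89*sqrt(205) + (65 - 90)) = (-11279 + 8*sqrt(187))*(89*sqrt(205) - 25) = (-11279 + 8*sqrt(187))*(-25 + 89*sqrt(205))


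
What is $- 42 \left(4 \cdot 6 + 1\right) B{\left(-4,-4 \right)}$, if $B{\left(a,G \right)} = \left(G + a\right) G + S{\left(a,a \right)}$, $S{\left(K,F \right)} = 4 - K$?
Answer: $-42000$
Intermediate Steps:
$B{\left(a,G \right)} = 4 - a + G \left(G + a\right)$ ($B{\left(a,G \right)} = \left(G + a\right) G - \left(-4 + a\right) = G \left(G + a\right) - \left(-4 + a\right) = 4 - a + G \left(G + a\right)$)
$- 42 \left(4 \cdot 6 + 1\right) B{\left(-4,-4 \right)} = - 42 \left(4 \cdot 6 + 1\right) \left(4 + \left(-4\right)^{2} - -4 - -16\right) = - 42 \left(24 + 1\right) \left(4 + 16 + 4 + 16\right) = \left(-42\right) 25 \cdot 40 = \left(-1050\right) 40 = -42000$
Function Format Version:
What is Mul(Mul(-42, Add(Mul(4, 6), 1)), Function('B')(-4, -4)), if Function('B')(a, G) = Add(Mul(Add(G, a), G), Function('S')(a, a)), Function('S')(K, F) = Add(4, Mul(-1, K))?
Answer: -42000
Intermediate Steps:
Function('B')(a, G) = Add(4, Mul(-1, a), Mul(G, Add(G, a))) (Function('B')(a, G) = Add(Mul(Add(G, a), G), Add(4, Mul(-1, a))) = Add(Mul(G, Add(G, a)), Add(4, Mul(-1, a))) = Add(4, Mul(-1, a), Mul(G, Add(G, a))))
Mul(Mul(-42, Add(Mul(4, 6), 1)), Function('B')(-4, -4)) = Mul(Mul(-42, Add(Mul(4, 6), 1)), Add(4, Pow(-4, 2), Mul(-1, -4), Mul(-4, -4))) = Mul(Mul(-42, Add(24, 1)), Add(4, 16, 4, 16)) = Mul(Mul(-42, 25), 40) = Mul(-1050, 40) = -42000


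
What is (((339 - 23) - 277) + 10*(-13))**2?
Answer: 8281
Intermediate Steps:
(((339 - 23) - 277) + 10*(-13))**2 = ((316 - 277) - 130)**2 = (39 - 130)**2 = (-91)**2 = 8281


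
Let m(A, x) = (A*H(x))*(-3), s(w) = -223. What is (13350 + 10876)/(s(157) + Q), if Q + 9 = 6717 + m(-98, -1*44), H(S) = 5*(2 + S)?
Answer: -24226/55255 ≈ -0.43844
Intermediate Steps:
H(S) = 10 + 5*S
m(A, x) = -3*A*(10 + 5*x) (m(A, x) = (A*(10 + 5*x))*(-3) = -3*A*(10 + 5*x))
Q = -55032 (Q = -9 + (6717 - 15*(-98)*(2 - 1*44)) = -9 + (6717 - 15*(-98)*(2 - 44)) = -9 + (6717 - 15*(-98)*(-42)) = -9 + (6717 - 61740) = -9 - 55023 = -55032)
(13350 + 10876)/(s(157) + Q) = (13350 + 10876)/(-223 - 55032) = 24226/(-55255) = 24226*(-1/55255) = -24226/55255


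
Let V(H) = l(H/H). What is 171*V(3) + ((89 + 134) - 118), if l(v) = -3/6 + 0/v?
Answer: 39/2 ≈ 19.500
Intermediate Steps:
l(v) = -1/2 (l(v) = -3*1/6 + 0 = -1/2 + 0 = -1/2)
V(H) = -1/2
171*V(3) + ((89 + 134) - 118) = 171*(-1/2) + ((89 + 134) - 118) = -171/2 + (223 - 118) = -171/2 + 105 = 39/2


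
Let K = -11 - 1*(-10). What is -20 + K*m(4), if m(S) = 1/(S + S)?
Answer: -161/8 ≈ -20.125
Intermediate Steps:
m(S) = 1/(2*S)
K = -1 (K = -11 + 10 = -1)
-20 + K*m(4) = -20 - 1/(2*4) = -20 - 1*⅛ = -20 - ⅛ = -161/8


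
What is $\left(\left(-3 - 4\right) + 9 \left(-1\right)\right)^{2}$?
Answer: $256$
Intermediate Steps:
$\left(\left(-3 - 4\right) + 9 \left(-1\right)\right)^{2} = \left(-7 - 9\right)^{2} = \left(-16\right)^{2} = 256$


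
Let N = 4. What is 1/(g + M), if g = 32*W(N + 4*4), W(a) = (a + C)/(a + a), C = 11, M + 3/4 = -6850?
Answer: -20/136519 ≈ -0.00014650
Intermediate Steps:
M = -27403/4 (M = -3/4 - 6850 = -27403/4 ≈ -6850.8)
W(a) = (11 + a)/(2*a) (W(a) = (a + 11)/(a + a) = (11 + a)/((2*a)) = (11 + a)*(1/(2*a)) = (11 + a)/(2*a))
g = 124/5 (g = 32*((11 + (4 + 4*4))/(2*(4 + 4*4))) = 32*((11 + (4 + 16))/(2*(4 + 16))) = 32*((1/2)*(11 + 20)/20) = 32*((1/2)*(1/20)*31) = 32*(31/40) = 124/5 ≈ 24.800)
1/(g + M) = 1/(124/5 - 27403/4) = 1/(-136519/20) = -20/136519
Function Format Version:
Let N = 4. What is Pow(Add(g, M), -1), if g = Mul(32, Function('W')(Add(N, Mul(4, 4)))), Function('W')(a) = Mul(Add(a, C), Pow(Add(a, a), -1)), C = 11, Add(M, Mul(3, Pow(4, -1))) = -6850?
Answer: Rational(-20, 136519) ≈ -0.00014650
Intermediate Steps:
M = Rational(-27403, 4) (M = Add(Rational(-3, 4), -6850) = Rational(-27403, 4) ≈ -6850.8)
Function('W')(a) = Mul(Rational(1, 2), Pow(a, -1), Add(11, a)) (Function('W')(a) = Mul(Add(a, 11), Pow(Add(a, a), -1)) = Mul(Add(11, a), Pow(Mul(2, a), -1)) = Mul(Add(11, a), Mul(Rational(1, 2), Pow(a, -1))) = Mul(Rational(1, 2), Pow(a, -1), Add(11, a)))
g = Rational(124, 5) (g = Mul(32, Mul(Rational(1, 2), Pow(Add(4, Mul(4, 4)), -1), Add(11, Add(4, Mul(4, 4))))) = Mul(32, Mul(Rational(1, 2), Pow(Add(4, 16), -1), Add(11, Add(4, 16)))) = Mul(32, Mul(Rational(1, 2), Pow(20, -1), Add(11, 20))) = Mul(32, Mul(Rational(1, 2), Rational(1, 20), 31)) = Mul(32, Rational(31, 40)) = Rational(124, 5) ≈ 24.800)
Pow(Add(g, M), -1) = Pow(Add(Rational(124, 5), Rational(-27403, 4)), -1) = Pow(Rational(-136519, 20), -1) = Rational(-20, 136519)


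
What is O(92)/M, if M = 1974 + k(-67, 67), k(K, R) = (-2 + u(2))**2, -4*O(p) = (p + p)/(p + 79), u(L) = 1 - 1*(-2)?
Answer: -46/337725 ≈ -0.00013621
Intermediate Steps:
u(L) = 3 (u(L) = 1 + 2 = 3)
O(p) = -p/(2*(79 + p)) (O(p) = -(p + p)/(4*(p + 79)) = -2*p/(4*(79 + p)) = -p/(2*(79 + p)))
k(K, R) = 1 (k(K, R) = (-2 + 3)**2 = 1**2 = 1)
M = 1975 (M = 1974 + 1 = 1975)
O(92)/M = -1*92/(158 + 2*92)/1975 = -1*92/(158 + 184)*(1/1975) = -1*92/342*(1/1975) = -1*92*1/342*(1/1975) = -46/171*1/1975 = -46/337725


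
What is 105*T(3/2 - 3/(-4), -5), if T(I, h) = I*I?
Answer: 8505/16 ≈ 531.56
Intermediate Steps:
T(I, h) = I²
105*T(3/2 - 3/(-4), -5) = 105*(3/2 - 3/(-4))² = 105*(3*(½) - 3*(-¼))² = 105*(3/2 + ¾)² = 105*(9/4)² = 105*(81/16) = 8505/16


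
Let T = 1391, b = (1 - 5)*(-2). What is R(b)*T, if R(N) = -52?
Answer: -72332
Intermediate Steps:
b = 8 (b = -4*(-2) = 8)
R(b)*T = -52*1391 = -72332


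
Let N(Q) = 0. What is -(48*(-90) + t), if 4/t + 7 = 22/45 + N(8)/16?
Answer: 1265940/293 ≈ 4320.6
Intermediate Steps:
t = -180/293 (t = 4/(-7 + (22/45 + 0/16)) = 4/(-7 + (22*(1/45) + 0*(1/16))) = 4/(-7 + (22/45 + 0)) = 4/(-7 + 22/45) = 4/(-293/45) = 4*(-45/293) = -180/293 ≈ -0.61433)
-(48*(-90) + t) = -(48*(-90) - 180/293) = -(-4320 - 180/293) = -1*(-1265940/293) = 1265940/293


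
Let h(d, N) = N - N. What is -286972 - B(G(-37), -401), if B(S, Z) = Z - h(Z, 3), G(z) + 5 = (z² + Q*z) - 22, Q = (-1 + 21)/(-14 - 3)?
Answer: -286571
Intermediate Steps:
h(d, N) = 0
Q = -20/17 (Q = 20/(-17) = 20*(-1/17) = -20/17 ≈ -1.1765)
G(z) = -27 + z² - 20*z/17 (G(z) = -5 + ((z² - 20*z/17) - 22) = -5 + (-22 + z² - 20*z/17) = -27 + z² - 20*z/17)
B(S, Z) = Z (B(S, Z) = Z - 1*0 = Z + 0 = Z)
-286972 - B(G(-37), -401) = -286972 - 1*(-401) = -286972 + 401 = -286571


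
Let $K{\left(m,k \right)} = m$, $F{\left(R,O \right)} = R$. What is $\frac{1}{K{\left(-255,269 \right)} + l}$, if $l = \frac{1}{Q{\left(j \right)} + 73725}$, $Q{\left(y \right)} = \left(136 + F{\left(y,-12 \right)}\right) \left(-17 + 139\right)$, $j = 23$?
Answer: $- \frac{93123}{23746364} \approx -0.0039216$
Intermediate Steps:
$Q{\left(y \right)} = 16592 + 122 y$ ($Q{\left(y \right)} = \left(136 + y\right) \left(-17 + 139\right) = \left(136 + y\right) 122 = 16592 + 122 y$)
$l = \frac{1}{93123}$ ($l = \frac{1}{\left(16592 + 122 \cdot 23\right) + 73725} = \frac{1}{\left(16592 + 2806\right) + 73725} = \frac{1}{19398 + 73725} = \frac{1}{93123} \approx 1.0738 \cdot 10^{-5}$)
$\frac{1}{K{\left(-255,269 \right)} + l} = \frac{1}{-255 + \frac{1}{93123}} = \frac{1}{- \frac{23746364}{93123}} = - \frac{93123}{23746364}$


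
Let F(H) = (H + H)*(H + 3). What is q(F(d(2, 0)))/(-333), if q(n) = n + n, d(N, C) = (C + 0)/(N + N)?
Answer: 0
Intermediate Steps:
d(N, C) = C/(2*N) (d(N, C) = C/((2*N)) = C*(1/(2*N)) = C/(2*N))
F(H) = 2*H*(3 + H) (F(H) = (2*H)*(3 + H) = 2*H*(3 + H))
q(n) = 2*n
q(F(d(2, 0)))/(-333) = (2*(2*((½)*0/2)*(3 + (½)*0/2)))/(-333) = (2*(2*((½)*0*(½))*(3 + (½)*0*(½))))*(-1/333) = (2*(2*0*(3 + 0)))*(-1/333) = (2*(2*0*3))*(-1/333) = (2*0)*(-1/333) = 0*(-1/333) = 0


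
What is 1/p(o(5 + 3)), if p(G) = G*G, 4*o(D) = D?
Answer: 1/4 ≈ 0.25000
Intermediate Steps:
o(D) = D/4
p(G) = G**2
1/p(o(5 + 3)) = 1/(((5 + 3)/4)**2) = 1/(((1/4)*8)**2) = 1/(2**2) = 1/4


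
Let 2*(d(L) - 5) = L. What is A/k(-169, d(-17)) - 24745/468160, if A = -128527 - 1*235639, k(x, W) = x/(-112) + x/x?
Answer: -545561653259/3758656 ≈ -1.4515e+5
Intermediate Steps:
d(L) = 5 + L/2
k(x, W) = 1 - x/112 (k(x, W) = x*(-1/112) + 1 = -x/112 + 1 = 1 - x/112)
A = -364166 (A = -128527 - 235639 = -364166)
A/k(-169, d(-17)) - 24745/468160 = -364166/(1 - 1/112*(-169)) - 24745/468160 = -364166/(1 + 169/112) - 24745*1/468160 = -364166/281/112 - 707/13376 = -364166*112/281 - 707/13376 = -40786592/281 - 707/13376 = -545561653259/3758656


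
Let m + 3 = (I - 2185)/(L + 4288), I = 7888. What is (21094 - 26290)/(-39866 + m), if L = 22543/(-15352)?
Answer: 37992478252/291507230269 ≈ 0.13033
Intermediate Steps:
L = -22543/15352 (L = 22543*(-1/15352) = -22543/15352 ≈ -1.4684)
m = -36622681/21935611 (m = -3 + (7888 - 2185)/(-22543/15352 + 4288) = -3 + 5703/(65806833/15352) = -3 + 5703*(15352/65806833) = -3 + 29184152/21935611 = -36622681/21935611 ≈ -1.6696)
(21094 - 26290)/(-39866 + m) = (21094 - 26290)/(-39866 - 36622681/21935611) = -5196/(-874521690807/21935611) = -5196*(-21935611/874521690807) = 37992478252/291507230269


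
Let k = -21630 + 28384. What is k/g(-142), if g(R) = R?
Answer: -3377/71 ≈ -47.563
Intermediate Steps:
k = 6754
k/g(-142) = 6754/(-142) = 6754*(-1/142) = -3377/71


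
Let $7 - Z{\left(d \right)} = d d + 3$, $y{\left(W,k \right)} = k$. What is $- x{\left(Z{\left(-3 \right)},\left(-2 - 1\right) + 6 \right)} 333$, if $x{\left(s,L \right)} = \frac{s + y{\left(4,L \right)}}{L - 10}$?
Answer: $- \frac{666}{7} \approx -95.143$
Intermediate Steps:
$Z{\left(d \right)} = 4 - d^{2}$ ($Z{\left(d \right)} = 7 - \left(d d + 3\right) = 7 - \left(d^{2} + 3\right) = 7 - \left(3 + d^{2}\right) = 4 - d^{2}$)
$x{\left(s,L \right)} = \frac{L + s}{-10 + L}$ ($x{\left(s,L \right)} = \frac{s + L}{L - 10} = \frac{L + s}{-10 + L}$)
$- x{\left(Z{\left(-3 \right)},\left(-2 - 1\right) + 6 \right)} 333 = - \frac{\left(\left(-2 - 1\right) + 6\right) + \left(4 - \left(-3\right)^{2}\right)}{-10 + \left(\left(-2 - 1\right) + 6\right)} 333 = - \frac{\left(-3 + 6\right) + \left(4 - 9\right)}{-10 + \left(-3 + 6\right)} 333 = - \frac{3 + \left(4 - 9\right)}{-10 + 3} \cdot 333 = - \frac{3 - 5}{-7} \cdot 333 = - \left(- \frac{1}{7}\right) \left(-2\right) 333 = - \frac{2 \cdot 333}{7} = \left(-1\right) \frac{666}{7} = - \frac{666}{7}$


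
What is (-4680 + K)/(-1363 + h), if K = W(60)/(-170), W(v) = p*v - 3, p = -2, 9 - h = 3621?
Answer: 795477/845750 ≈ 0.94056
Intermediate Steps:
h = -3612 (h = 9 - 1*3621 = 9 - 3621 = -3612)
W(v) = -3 - 2*v (W(v) = -2*v - 3 = -3 - 2*v)
K = 123/170 (K = (-3 - 2*60)/(-170) = (-3 - 120)*(-1/170) = -123*(-1/170) = 123/170 ≈ 0.72353)
(-4680 + K)/(-1363 + h) = (-4680 + 123/170)/(-1363 - 3612) = -795477/170/(-4975) = -795477/170*(-1/4975) = 795477/845750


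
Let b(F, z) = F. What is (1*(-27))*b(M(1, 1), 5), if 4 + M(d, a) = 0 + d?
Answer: 81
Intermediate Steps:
M(d, a) = -4 + d (M(d, a) = -4 + (0 + d) = -4 + d)
(1*(-27))*b(M(1, 1), 5) = (1*(-27))*(-4 + 1) = -27*(-3) = 81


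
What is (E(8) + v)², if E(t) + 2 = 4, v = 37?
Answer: 1521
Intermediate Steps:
E(t) = 2 (E(t) = -2 + 4 = 2)
(E(8) + v)² = (2 + 37)² = 39² = 1521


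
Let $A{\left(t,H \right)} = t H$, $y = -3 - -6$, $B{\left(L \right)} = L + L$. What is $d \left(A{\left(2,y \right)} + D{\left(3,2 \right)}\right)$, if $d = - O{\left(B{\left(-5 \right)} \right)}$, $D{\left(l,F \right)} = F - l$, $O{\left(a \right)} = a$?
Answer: $50$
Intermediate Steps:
$B{\left(L \right)} = 2 L$
$y = 3$ ($y = -3 + 6 = 3$)
$d = 10$ ($d = - 2 \left(-5\right) = \left(-1\right) \left(-10\right) = 10$)
$A{\left(t,H \right)} = H t$
$d \left(A{\left(2,y \right)} + D{\left(3,2 \right)}\right) = 10 \left(3 \cdot 2 + \left(2 - 3\right)\right) = 10 \left(6 + \left(2 - 3\right)\right) = 10 \left(6 - 1\right) = 10 \cdot 5 = 50$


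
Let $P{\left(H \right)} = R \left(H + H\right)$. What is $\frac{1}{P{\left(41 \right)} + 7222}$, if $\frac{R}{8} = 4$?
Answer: $\frac{1}{9846} \approx 0.00010156$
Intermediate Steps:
$R = 32$ ($R = 8 \cdot 4 = 32$)
$P{\left(H \right)} = 64 H$ ($P{\left(H \right)} = 32 \left(H + H\right) = 32 \cdot 2 H = 64 H$)
$\frac{1}{P{\left(41 \right)} + 7222} = \frac{1}{64 \cdot 41 + 7222} = \frac{1}{2624 + 7222} = \frac{1}{9846}$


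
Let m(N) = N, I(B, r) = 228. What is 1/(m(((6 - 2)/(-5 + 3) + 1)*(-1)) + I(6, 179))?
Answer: 1/229 ≈ 0.0043668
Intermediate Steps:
1/(m(((6 - 2)/(-5 + 3) + 1)*(-1)) + I(6, 179)) = 1/(((6 - 2)/(-5 + 3) + 1)*(-1) + 228) = 1/((4/(-2) + 1)*(-1) + 228) = 1/((4*(-½) + 1)*(-1) + 228) = 1/((-2 + 1)*(-1) + 228) = 1/(-1*(-1) + 228) = 1/(1 + 228) = 1/229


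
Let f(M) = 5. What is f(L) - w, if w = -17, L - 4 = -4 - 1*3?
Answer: 22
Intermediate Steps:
L = -3 (L = 4 + (-4 - 1*3) = 4 + (-4 - 3) = 4 - 7 = -3)
f(L) - w = 5 - 1*(-17) = 5 + 17 = 22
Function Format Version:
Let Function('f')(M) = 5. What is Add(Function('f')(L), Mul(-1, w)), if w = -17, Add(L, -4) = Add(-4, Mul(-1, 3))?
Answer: 22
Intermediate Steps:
L = -3 (L = Add(4, Add(-4, Mul(-1, 3))) = Add(4, Add(-4, -3)) = Add(4, -7) = -3)
Add(Function('f')(L), Mul(-1, w)) = Add(5, Mul(-1, -17)) = Add(5, 17) = 22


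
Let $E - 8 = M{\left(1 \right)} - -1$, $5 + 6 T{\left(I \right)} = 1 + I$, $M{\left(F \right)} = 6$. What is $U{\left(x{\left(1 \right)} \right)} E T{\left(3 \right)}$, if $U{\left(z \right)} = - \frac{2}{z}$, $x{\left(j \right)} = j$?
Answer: $5$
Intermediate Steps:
$T{\left(I \right)} = - \frac{2}{3} + \frac{I}{6}$ ($T{\left(I \right)} = - \frac{5}{6} + \frac{1 + I}{6} = - \frac{5}{6} + \left(\frac{1}{6} + \frac{I}{6}\right) = - \frac{2}{3} + \frac{I}{6}$)
$E = 15$ ($E = 8 + \left(6 - -1\right) = 8 + \left(6 + 1\right) = 8 + 7 = 15$)
$U{\left(x{\left(1 \right)} \right)} E T{\left(3 \right)} = - \frac{2}{1} \cdot 15 \left(- \frac{2}{3} + \frac{1}{6} \cdot 3\right) = \left(-2\right) 1 \cdot 15 \left(- \frac{2}{3} + \frac{1}{2}\right) = \left(-2\right) 15 \left(- \frac{1}{6}\right) = \left(-30\right) \left(- \frac{1}{6}\right) = 5$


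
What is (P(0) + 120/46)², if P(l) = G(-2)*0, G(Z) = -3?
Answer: 3600/529 ≈ 6.8053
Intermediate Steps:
P(l) = 0 (P(l) = -3*0 = 0)
(P(0) + 120/46)² = (0 + 120/46)² = (0 + 120*(1/46))² = (0 + 60/23)² = (60/23)² = 3600/529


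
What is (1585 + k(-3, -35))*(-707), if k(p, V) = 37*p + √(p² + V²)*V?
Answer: -1042118 + 24745*√1234 ≈ -1.7287e+5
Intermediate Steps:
k(p, V) = 37*p + V*√(V² + p²) (k(p, V) = 37*p + √(V² + p²)*V = 37*p + V*√(V² + p²))
(1585 + k(-3, -35))*(-707) = (1585 + (37*(-3) - 35*√((-35)² + (-3)²)))*(-707) = (1585 + (-111 - 35*√(1225 + 9)))*(-707) = (1585 + (-111 - 35*√1234))*(-707) = (1474 - 35*√1234)*(-707) = -1042118 + 24745*√1234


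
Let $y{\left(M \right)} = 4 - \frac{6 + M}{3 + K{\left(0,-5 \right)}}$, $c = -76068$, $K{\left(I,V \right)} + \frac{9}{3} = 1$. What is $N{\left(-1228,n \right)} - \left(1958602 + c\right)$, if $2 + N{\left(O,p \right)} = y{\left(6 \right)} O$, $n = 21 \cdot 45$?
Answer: $-1872712$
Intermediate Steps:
$K{\left(I,V \right)} = -2$ ($K{\left(I,V \right)} = -3 + 1 = -2$)
$n = 945$
$y{\left(M \right)} = -2 - M$ ($y{\left(M \right)} = 4 - \frac{6 + M}{3 - 2} = 4 - \frac{6 + M}{1} = 4 - \left(6 + M\right) 1 = 4 - \left(6 + M\right) = -2 - M$)
$N{\left(O,p \right)} = -2 - 8 O$ ($N{\left(O,p \right)} = -2 + \left(-2 - 6\right) O = -2 - 8 O$)
$N{\left(-1228,n \right)} - \left(1958602 + c\right) = \left(-2 - -9824\right) - \left(1958602 - 76068\right) = \left(-2 + 9824\right) - 1882534 = 9822 - 1882534 = -1872712$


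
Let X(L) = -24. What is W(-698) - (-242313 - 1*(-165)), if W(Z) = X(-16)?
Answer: 242124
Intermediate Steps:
W(Z) = -24
W(-698) - (-242313 - 1*(-165)) = -24 - (-242313 - 1*(-165)) = -24 - (-242313 + 165) = -24 - 1*(-242148) = -24 + 242148 = 242124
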